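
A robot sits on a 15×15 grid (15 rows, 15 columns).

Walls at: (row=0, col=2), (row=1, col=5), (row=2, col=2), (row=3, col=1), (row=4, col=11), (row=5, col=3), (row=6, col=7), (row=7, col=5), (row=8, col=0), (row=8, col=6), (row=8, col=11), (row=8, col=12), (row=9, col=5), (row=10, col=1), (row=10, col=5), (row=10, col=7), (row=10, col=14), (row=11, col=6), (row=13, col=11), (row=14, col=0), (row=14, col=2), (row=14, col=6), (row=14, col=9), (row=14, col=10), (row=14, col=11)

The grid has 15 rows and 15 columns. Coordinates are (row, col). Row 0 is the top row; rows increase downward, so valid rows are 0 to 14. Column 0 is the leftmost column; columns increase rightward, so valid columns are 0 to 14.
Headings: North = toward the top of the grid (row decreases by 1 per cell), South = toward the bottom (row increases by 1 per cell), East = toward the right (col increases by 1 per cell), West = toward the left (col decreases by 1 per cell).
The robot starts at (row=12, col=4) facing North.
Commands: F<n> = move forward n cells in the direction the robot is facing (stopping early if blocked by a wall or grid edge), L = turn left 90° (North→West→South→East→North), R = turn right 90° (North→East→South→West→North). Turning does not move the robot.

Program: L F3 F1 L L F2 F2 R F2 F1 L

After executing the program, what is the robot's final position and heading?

Answer: Final position: (row=14, col=4), facing East

Derivation:
Start: (row=12, col=4), facing North
  L: turn left, now facing West
  F3: move forward 3, now at (row=12, col=1)
  F1: move forward 1, now at (row=12, col=0)
  L: turn left, now facing South
  L: turn left, now facing East
  F2: move forward 2, now at (row=12, col=2)
  F2: move forward 2, now at (row=12, col=4)
  R: turn right, now facing South
  F2: move forward 2, now at (row=14, col=4)
  F1: move forward 0/1 (blocked), now at (row=14, col=4)
  L: turn left, now facing East
Final: (row=14, col=4), facing East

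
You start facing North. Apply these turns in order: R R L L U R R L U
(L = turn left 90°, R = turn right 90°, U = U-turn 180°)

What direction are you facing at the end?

Answer: Final heading: East

Derivation:
Start: North
  R (right (90° clockwise)) -> East
  R (right (90° clockwise)) -> South
  L (left (90° counter-clockwise)) -> East
  L (left (90° counter-clockwise)) -> North
  U (U-turn (180°)) -> South
  R (right (90° clockwise)) -> West
  R (right (90° clockwise)) -> North
  L (left (90° counter-clockwise)) -> West
  U (U-turn (180°)) -> East
Final: East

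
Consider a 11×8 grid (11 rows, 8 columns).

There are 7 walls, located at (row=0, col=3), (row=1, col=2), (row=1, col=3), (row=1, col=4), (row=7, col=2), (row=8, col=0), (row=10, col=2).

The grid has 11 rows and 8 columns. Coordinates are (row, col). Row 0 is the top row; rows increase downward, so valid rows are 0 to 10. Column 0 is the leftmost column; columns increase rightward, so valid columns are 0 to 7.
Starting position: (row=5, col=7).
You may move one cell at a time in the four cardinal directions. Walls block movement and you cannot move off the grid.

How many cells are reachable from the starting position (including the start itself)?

Answer: Reachable cells: 81

Derivation:
BFS flood-fill from (row=5, col=7):
  Distance 0: (row=5, col=7)
  Distance 1: (row=4, col=7), (row=5, col=6), (row=6, col=7)
  Distance 2: (row=3, col=7), (row=4, col=6), (row=5, col=5), (row=6, col=6), (row=7, col=7)
  Distance 3: (row=2, col=7), (row=3, col=6), (row=4, col=5), (row=5, col=4), (row=6, col=5), (row=7, col=6), (row=8, col=7)
  Distance 4: (row=1, col=7), (row=2, col=6), (row=3, col=5), (row=4, col=4), (row=5, col=3), (row=6, col=4), (row=7, col=5), (row=8, col=6), (row=9, col=7)
  Distance 5: (row=0, col=7), (row=1, col=6), (row=2, col=5), (row=3, col=4), (row=4, col=3), (row=5, col=2), (row=6, col=3), (row=7, col=4), (row=8, col=5), (row=9, col=6), (row=10, col=7)
  Distance 6: (row=0, col=6), (row=1, col=5), (row=2, col=4), (row=3, col=3), (row=4, col=2), (row=5, col=1), (row=6, col=2), (row=7, col=3), (row=8, col=4), (row=9, col=5), (row=10, col=6)
  Distance 7: (row=0, col=5), (row=2, col=3), (row=3, col=2), (row=4, col=1), (row=5, col=0), (row=6, col=1), (row=8, col=3), (row=9, col=4), (row=10, col=5)
  Distance 8: (row=0, col=4), (row=2, col=2), (row=3, col=1), (row=4, col=0), (row=6, col=0), (row=7, col=1), (row=8, col=2), (row=9, col=3), (row=10, col=4)
  Distance 9: (row=2, col=1), (row=3, col=0), (row=7, col=0), (row=8, col=1), (row=9, col=2), (row=10, col=3)
  Distance 10: (row=1, col=1), (row=2, col=0), (row=9, col=1)
  Distance 11: (row=0, col=1), (row=1, col=0), (row=9, col=0), (row=10, col=1)
  Distance 12: (row=0, col=0), (row=0, col=2), (row=10, col=0)
Total reachable: 81 (grid has 81 open cells total)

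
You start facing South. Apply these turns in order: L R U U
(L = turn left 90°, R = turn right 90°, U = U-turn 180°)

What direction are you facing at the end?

Answer: Final heading: South

Derivation:
Start: South
  L (left (90° counter-clockwise)) -> East
  R (right (90° clockwise)) -> South
  U (U-turn (180°)) -> North
  U (U-turn (180°)) -> South
Final: South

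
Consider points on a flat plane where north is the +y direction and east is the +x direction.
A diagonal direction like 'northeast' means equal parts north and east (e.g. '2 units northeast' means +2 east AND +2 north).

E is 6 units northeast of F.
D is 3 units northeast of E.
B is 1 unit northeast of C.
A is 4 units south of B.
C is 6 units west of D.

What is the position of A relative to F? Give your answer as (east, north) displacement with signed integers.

Answer: A is at (east=4, north=6) relative to F.

Derivation:
Place F at the origin (east=0, north=0).
  E is 6 units northeast of F: delta (east=+6, north=+6); E at (east=6, north=6).
  D is 3 units northeast of E: delta (east=+3, north=+3); D at (east=9, north=9).
  C is 6 units west of D: delta (east=-6, north=+0); C at (east=3, north=9).
  B is 1 unit northeast of C: delta (east=+1, north=+1); B at (east=4, north=10).
  A is 4 units south of B: delta (east=+0, north=-4); A at (east=4, north=6).
Therefore A relative to F: (east=4, north=6).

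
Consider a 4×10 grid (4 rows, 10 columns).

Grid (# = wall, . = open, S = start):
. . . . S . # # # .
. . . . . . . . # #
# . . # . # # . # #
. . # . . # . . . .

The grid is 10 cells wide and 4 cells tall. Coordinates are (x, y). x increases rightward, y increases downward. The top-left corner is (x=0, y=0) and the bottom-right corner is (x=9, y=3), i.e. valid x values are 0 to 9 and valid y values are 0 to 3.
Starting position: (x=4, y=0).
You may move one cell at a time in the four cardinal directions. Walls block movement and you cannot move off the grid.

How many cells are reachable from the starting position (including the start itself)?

BFS flood-fill from (x=4, y=0):
  Distance 0: (x=4, y=0)
  Distance 1: (x=3, y=0), (x=5, y=0), (x=4, y=1)
  Distance 2: (x=2, y=0), (x=3, y=1), (x=5, y=1), (x=4, y=2)
  Distance 3: (x=1, y=0), (x=2, y=1), (x=6, y=1), (x=4, y=3)
  Distance 4: (x=0, y=0), (x=1, y=1), (x=7, y=1), (x=2, y=2), (x=3, y=3)
  Distance 5: (x=0, y=1), (x=1, y=2), (x=7, y=2)
  Distance 6: (x=1, y=3), (x=7, y=3)
  Distance 7: (x=0, y=3), (x=6, y=3), (x=8, y=3)
  Distance 8: (x=9, y=3)
Total reachable: 26 (grid has 27 open cells total)

Answer: Reachable cells: 26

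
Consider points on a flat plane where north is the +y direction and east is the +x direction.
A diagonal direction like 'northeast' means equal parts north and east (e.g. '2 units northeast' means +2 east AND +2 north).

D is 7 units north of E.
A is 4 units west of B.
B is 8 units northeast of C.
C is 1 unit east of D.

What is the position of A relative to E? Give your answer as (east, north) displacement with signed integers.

Answer: A is at (east=5, north=15) relative to E.

Derivation:
Place E at the origin (east=0, north=0).
  D is 7 units north of E: delta (east=+0, north=+7); D at (east=0, north=7).
  C is 1 unit east of D: delta (east=+1, north=+0); C at (east=1, north=7).
  B is 8 units northeast of C: delta (east=+8, north=+8); B at (east=9, north=15).
  A is 4 units west of B: delta (east=-4, north=+0); A at (east=5, north=15).
Therefore A relative to E: (east=5, north=15).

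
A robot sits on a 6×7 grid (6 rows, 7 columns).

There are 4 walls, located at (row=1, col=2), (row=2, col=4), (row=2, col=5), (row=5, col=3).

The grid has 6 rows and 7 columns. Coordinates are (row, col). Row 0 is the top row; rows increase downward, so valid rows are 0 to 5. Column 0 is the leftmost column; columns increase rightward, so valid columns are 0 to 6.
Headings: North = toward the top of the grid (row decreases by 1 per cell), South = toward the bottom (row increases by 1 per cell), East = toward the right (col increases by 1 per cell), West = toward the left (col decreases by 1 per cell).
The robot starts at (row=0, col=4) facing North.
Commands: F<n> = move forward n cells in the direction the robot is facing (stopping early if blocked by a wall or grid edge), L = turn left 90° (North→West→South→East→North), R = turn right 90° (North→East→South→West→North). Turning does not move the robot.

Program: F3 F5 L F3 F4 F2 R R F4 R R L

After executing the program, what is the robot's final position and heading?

Answer: Final position: (row=0, col=4), facing South

Derivation:
Start: (row=0, col=4), facing North
  F3: move forward 0/3 (blocked), now at (row=0, col=4)
  F5: move forward 0/5 (blocked), now at (row=0, col=4)
  L: turn left, now facing West
  F3: move forward 3, now at (row=0, col=1)
  F4: move forward 1/4 (blocked), now at (row=0, col=0)
  F2: move forward 0/2 (blocked), now at (row=0, col=0)
  R: turn right, now facing North
  R: turn right, now facing East
  F4: move forward 4, now at (row=0, col=4)
  R: turn right, now facing South
  R: turn right, now facing West
  L: turn left, now facing South
Final: (row=0, col=4), facing South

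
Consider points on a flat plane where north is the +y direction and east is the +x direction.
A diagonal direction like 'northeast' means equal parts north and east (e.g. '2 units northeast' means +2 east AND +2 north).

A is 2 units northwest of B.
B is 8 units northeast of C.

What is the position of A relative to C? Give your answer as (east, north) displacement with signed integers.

Answer: A is at (east=6, north=10) relative to C.

Derivation:
Place C at the origin (east=0, north=0).
  B is 8 units northeast of C: delta (east=+8, north=+8); B at (east=8, north=8).
  A is 2 units northwest of B: delta (east=-2, north=+2); A at (east=6, north=10).
Therefore A relative to C: (east=6, north=10).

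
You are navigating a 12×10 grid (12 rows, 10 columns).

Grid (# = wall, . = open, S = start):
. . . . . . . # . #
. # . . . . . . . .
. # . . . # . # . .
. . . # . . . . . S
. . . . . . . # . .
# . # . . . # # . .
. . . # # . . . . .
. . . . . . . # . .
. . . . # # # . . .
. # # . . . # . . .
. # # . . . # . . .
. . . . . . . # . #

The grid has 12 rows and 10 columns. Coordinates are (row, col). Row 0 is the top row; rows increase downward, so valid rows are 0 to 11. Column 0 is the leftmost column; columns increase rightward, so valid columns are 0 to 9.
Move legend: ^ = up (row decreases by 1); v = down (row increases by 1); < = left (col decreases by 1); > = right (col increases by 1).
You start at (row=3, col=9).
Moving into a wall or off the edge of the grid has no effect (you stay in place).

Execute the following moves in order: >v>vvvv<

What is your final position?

Start: (row=3, col=9)
  > (right): blocked, stay at (row=3, col=9)
  v (down): (row=3, col=9) -> (row=4, col=9)
  > (right): blocked, stay at (row=4, col=9)
  v (down): (row=4, col=9) -> (row=5, col=9)
  v (down): (row=5, col=9) -> (row=6, col=9)
  v (down): (row=6, col=9) -> (row=7, col=9)
  v (down): (row=7, col=9) -> (row=8, col=9)
  < (left): (row=8, col=9) -> (row=8, col=8)
Final: (row=8, col=8)

Answer: Final position: (row=8, col=8)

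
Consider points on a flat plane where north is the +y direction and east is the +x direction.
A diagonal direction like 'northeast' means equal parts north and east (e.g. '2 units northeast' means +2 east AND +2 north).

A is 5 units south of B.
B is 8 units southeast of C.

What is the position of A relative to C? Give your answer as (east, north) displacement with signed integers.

Answer: A is at (east=8, north=-13) relative to C.

Derivation:
Place C at the origin (east=0, north=0).
  B is 8 units southeast of C: delta (east=+8, north=-8); B at (east=8, north=-8).
  A is 5 units south of B: delta (east=+0, north=-5); A at (east=8, north=-13).
Therefore A relative to C: (east=8, north=-13).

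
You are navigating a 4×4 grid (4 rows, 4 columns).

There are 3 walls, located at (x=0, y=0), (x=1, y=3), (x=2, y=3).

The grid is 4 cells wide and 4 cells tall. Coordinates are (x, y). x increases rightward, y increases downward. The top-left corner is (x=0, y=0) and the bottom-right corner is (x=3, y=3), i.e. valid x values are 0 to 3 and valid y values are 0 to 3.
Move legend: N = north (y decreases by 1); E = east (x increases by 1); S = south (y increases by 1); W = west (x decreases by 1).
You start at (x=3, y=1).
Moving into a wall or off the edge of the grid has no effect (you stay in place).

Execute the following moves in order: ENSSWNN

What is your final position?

Start: (x=3, y=1)
  E (east): blocked, stay at (x=3, y=1)
  N (north): (x=3, y=1) -> (x=3, y=0)
  S (south): (x=3, y=0) -> (x=3, y=1)
  S (south): (x=3, y=1) -> (x=3, y=2)
  W (west): (x=3, y=2) -> (x=2, y=2)
  N (north): (x=2, y=2) -> (x=2, y=1)
  N (north): (x=2, y=1) -> (x=2, y=0)
Final: (x=2, y=0)

Answer: Final position: (x=2, y=0)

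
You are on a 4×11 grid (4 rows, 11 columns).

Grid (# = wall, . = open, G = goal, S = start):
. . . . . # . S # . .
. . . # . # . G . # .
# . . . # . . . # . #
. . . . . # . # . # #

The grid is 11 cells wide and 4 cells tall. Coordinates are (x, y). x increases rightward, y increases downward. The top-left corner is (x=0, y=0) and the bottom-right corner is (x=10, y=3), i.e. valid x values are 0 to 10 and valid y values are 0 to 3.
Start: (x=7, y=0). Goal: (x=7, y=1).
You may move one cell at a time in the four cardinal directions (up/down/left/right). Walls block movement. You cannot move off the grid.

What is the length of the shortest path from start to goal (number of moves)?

BFS from (x=7, y=0) until reaching (x=7, y=1):
  Distance 0: (x=7, y=0)
  Distance 1: (x=6, y=0), (x=7, y=1)  <- goal reached here
One shortest path (1 moves): (x=7, y=0) -> (x=7, y=1)

Answer: Shortest path length: 1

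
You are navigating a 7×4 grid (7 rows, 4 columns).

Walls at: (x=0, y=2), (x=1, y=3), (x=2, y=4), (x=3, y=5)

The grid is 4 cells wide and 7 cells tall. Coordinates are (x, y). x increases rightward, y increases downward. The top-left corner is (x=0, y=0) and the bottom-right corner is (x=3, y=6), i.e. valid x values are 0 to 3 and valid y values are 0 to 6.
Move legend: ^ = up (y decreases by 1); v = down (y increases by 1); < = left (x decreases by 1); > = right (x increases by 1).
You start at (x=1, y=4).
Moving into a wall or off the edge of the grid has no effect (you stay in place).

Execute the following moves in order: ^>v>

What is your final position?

Answer: Final position: (x=2, y=5)

Derivation:
Start: (x=1, y=4)
  ^ (up): blocked, stay at (x=1, y=4)
  > (right): blocked, stay at (x=1, y=4)
  v (down): (x=1, y=4) -> (x=1, y=5)
  > (right): (x=1, y=5) -> (x=2, y=5)
Final: (x=2, y=5)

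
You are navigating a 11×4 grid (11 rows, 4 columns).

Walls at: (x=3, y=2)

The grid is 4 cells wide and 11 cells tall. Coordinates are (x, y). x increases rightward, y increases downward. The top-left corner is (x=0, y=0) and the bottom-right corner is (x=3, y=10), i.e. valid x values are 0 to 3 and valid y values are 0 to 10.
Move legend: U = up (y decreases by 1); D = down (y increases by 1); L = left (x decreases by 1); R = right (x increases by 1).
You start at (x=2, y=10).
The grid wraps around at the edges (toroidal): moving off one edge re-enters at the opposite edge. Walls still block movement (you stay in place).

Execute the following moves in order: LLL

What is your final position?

Start: (x=2, y=10)
  L (left): (x=2, y=10) -> (x=1, y=10)
  L (left): (x=1, y=10) -> (x=0, y=10)
  L (left): (x=0, y=10) -> (x=3, y=10)
Final: (x=3, y=10)

Answer: Final position: (x=3, y=10)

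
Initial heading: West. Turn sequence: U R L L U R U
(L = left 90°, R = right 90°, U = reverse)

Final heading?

Answer: Final heading: East

Derivation:
Start: West
  U (U-turn (180°)) -> East
  R (right (90° clockwise)) -> South
  L (left (90° counter-clockwise)) -> East
  L (left (90° counter-clockwise)) -> North
  U (U-turn (180°)) -> South
  R (right (90° clockwise)) -> West
  U (U-turn (180°)) -> East
Final: East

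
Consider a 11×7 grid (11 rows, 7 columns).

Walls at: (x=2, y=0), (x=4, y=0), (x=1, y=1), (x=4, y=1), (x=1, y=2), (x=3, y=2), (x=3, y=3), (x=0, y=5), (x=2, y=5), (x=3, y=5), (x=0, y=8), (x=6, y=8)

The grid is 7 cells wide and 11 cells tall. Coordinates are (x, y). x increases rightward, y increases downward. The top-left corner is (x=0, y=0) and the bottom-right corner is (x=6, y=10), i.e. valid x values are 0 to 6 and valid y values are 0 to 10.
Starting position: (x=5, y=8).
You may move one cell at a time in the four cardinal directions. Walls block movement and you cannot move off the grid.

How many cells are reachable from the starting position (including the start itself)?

BFS flood-fill from (x=5, y=8):
  Distance 0: (x=5, y=8)
  Distance 1: (x=5, y=7), (x=4, y=8), (x=5, y=9)
  Distance 2: (x=5, y=6), (x=4, y=7), (x=6, y=7), (x=3, y=8), (x=4, y=9), (x=6, y=9), (x=5, y=10)
  Distance 3: (x=5, y=5), (x=4, y=6), (x=6, y=6), (x=3, y=7), (x=2, y=8), (x=3, y=9), (x=4, y=10), (x=6, y=10)
  Distance 4: (x=5, y=4), (x=4, y=5), (x=6, y=5), (x=3, y=6), (x=2, y=7), (x=1, y=8), (x=2, y=9), (x=3, y=10)
  Distance 5: (x=5, y=3), (x=4, y=4), (x=6, y=4), (x=2, y=6), (x=1, y=7), (x=1, y=9), (x=2, y=10)
  Distance 6: (x=5, y=2), (x=4, y=3), (x=6, y=3), (x=3, y=4), (x=1, y=6), (x=0, y=7), (x=0, y=9), (x=1, y=10)
  Distance 7: (x=5, y=1), (x=4, y=2), (x=6, y=2), (x=2, y=4), (x=1, y=5), (x=0, y=6), (x=0, y=10)
  Distance 8: (x=5, y=0), (x=6, y=1), (x=2, y=3), (x=1, y=4)
  Distance 9: (x=6, y=0), (x=2, y=2), (x=1, y=3), (x=0, y=4)
  Distance 10: (x=2, y=1), (x=0, y=3)
  Distance 11: (x=3, y=1), (x=0, y=2)
  Distance 12: (x=3, y=0), (x=0, y=1)
  Distance 13: (x=0, y=0)
  Distance 14: (x=1, y=0)
Total reachable: 65 (grid has 65 open cells total)

Answer: Reachable cells: 65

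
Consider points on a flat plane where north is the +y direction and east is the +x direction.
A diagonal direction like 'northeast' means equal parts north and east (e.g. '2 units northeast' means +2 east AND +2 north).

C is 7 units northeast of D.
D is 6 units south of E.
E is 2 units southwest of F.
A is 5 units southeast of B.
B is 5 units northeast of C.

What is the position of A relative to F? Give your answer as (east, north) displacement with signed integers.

Answer: A is at (east=15, north=-1) relative to F.

Derivation:
Place F at the origin (east=0, north=0).
  E is 2 units southwest of F: delta (east=-2, north=-2); E at (east=-2, north=-2).
  D is 6 units south of E: delta (east=+0, north=-6); D at (east=-2, north=-8).
  C is 7 units northeast of D: delta (east=+7, north=+7); C at (east=5, north=-1).
  B is 5 units northeast of C: delta (east=+5, north=+5); B at (east=10, north=4).
  A is 5 units southeast of B: delta (east=+5, north=-5); A at (east=15, north=-1).
Therefore A relative to F: (east=15, north=-1).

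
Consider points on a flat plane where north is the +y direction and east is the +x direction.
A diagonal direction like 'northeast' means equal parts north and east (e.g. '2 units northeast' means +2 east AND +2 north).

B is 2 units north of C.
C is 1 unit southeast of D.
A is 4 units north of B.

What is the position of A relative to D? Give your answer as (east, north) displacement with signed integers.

Answer: A is at (east=1, north=5) relative to D.

Derivation:
Place D at the origin (east=0, north=0).
  C is 1 unit southeast of D: delta (east=+1, north=-1); C at (east=1, north=-1).
  B is 2 units north of C: delta (east=+0, north=+2); B at (east=1, north=1).
  A is 4 units north of B: delta (east=+0, north=+4); A at (east=1, north=5).
Therefore A relative to D: (east=1, north=5).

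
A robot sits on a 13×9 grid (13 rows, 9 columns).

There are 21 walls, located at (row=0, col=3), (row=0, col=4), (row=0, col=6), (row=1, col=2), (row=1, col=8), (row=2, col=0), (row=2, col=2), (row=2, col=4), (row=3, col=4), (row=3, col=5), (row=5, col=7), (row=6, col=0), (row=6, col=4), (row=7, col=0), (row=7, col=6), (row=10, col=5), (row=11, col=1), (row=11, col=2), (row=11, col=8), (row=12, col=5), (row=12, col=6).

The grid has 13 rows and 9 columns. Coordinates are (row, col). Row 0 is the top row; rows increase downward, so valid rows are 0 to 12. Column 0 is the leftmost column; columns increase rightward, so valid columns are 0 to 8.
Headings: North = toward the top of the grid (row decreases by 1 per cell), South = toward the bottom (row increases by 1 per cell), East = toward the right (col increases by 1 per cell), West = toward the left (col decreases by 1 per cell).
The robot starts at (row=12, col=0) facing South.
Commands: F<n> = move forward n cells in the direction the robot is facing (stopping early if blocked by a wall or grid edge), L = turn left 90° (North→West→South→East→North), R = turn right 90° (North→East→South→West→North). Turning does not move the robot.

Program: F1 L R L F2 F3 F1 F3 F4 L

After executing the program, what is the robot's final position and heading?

Answer: Final position: (row=12, col=4), facing North

Derivation:
Start: (row=12, col=0), facing South
  F1: move forward 0/1 (blocked), now at (row=12, col=0)
  L: turn left, now facing East
  R: turn right, now facing South
  L: turn left, now facing East
  F2: move forward 2, now at (row=12, col=2)
  F3: move forward 2/3 (blocked), now at (row=12, col=4)
  F1: move forward 0/1 (blocked), now at (row=12, col=4)
  F3: move forward 0/3 (blocked), now at (row=12, col=4)
  F4: move forward 0/4 (blocked), now at (row=12, col=4)
  L: turn left, now facing North
Final: (row=12, col=4), facing North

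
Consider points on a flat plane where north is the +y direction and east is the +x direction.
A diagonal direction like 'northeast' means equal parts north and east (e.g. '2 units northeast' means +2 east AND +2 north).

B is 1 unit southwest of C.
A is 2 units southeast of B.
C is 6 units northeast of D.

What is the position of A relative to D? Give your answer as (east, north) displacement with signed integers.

Answer: A is at (east=7, north=3) relative to D.

Derivation:
Place D at the origin (east=0, north=0).
  C is 6 units northeast of D: delta (east=+6, north=+6); C at (east=6, north=6).
  B is 1 unit southwest of C: delta (east=-1, north=-1); B at (east=5, north=5).
  A is 2 units southeast of B: delta (east=+2, north=-2); A at (east=7, north=3).
Therefore A relative to D: (east=7, north=3).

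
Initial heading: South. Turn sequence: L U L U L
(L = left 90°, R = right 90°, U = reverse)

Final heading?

Answer: Final heading: West

Derivation:
Start: South
  L (left (90° counter-clockwise)) -> East
  U (U-turn (180°)) -> West
  L (left (90° counter-clockwise)) -> South
  U (U-turn (180°)) -> North
  L (left (90° counter-clockwise)) -> West
Final: West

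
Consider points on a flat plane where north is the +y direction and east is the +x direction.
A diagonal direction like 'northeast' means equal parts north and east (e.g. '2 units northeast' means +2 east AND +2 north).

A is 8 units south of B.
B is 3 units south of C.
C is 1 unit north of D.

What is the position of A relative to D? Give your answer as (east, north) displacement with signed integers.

Place D at the origin (east=0, north=0).
  C is 1 unit north of D: delta (east=+0, north=+1); C at (east=0, north=1).
  B is 3 units south of C: delta (east=+0, north=-3); B at (east=0, north=-2).
  A is 8 units south of B: delta (east=+0, north=-8); A at (east=0, north=-10).
Therefore A relative to D: (east=0, north=-10).

Answer: A is at (east=0, north=-10) relative to D.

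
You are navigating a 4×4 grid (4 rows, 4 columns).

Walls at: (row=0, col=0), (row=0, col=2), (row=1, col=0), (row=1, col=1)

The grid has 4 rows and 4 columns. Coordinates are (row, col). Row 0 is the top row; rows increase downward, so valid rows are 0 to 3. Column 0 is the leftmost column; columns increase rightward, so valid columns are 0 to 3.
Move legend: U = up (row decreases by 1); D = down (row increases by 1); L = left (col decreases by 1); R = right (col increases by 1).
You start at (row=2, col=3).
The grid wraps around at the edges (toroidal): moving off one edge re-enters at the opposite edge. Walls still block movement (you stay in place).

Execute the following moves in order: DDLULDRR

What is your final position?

Answer: Final position: (row=3, col=0)

Derivation:
Start: (row=2, col=3)
  D (down): (row=2, col=3) -> (row=3, col=3)
  D (down): (row=3, col=3) -> (row=0, col=3)
  L (left): blocked, stay at (row=0, col=3)
  U (up): (row=0, col=3) -> (row=3, col=3)
  L (left): (row=3, col=3) -> (row=3, col=2)
  D (down): blocked, stay at (row=3, col=2)
  R (right): (row=3, col=2) -> (row=3, col=3)
  R (right): (row=3, col=3) -> (row=3, col=0)
Final: (row=3, col=0)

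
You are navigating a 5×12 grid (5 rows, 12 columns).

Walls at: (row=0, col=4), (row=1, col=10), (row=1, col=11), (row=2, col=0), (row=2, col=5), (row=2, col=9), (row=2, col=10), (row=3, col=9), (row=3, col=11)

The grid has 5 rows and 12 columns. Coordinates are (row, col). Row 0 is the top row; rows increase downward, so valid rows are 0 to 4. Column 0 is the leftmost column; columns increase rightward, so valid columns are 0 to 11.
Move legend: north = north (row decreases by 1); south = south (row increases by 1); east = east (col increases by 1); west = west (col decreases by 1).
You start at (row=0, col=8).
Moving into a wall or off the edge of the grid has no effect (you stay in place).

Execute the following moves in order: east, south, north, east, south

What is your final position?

Answer: Final position: (row=0, col=10)

Derivation:
Start: (row=0, col=8)
  east (east): (row=0, col=8) -> (row=0, col=9)
  south (south): (row=0, col=9) -> (row=1, col=9)
  north (north): (row=1, col=9) -> (row=0, col=9)
  east (east): (row=0, col=9) -> (row=0, col=10)
  south (south): blocked, stay at (row=0, col=10)
Final: (row=0, col=10)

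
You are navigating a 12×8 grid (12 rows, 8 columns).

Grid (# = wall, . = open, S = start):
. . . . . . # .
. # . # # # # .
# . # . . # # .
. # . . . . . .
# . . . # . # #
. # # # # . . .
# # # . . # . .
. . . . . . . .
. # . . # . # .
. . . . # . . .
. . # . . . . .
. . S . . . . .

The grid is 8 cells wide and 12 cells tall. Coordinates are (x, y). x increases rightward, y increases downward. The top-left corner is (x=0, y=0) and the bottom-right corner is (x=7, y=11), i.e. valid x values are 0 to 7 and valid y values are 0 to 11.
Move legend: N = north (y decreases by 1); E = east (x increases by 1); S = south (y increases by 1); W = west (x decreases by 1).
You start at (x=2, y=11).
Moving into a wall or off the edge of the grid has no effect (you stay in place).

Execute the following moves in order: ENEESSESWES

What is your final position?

Start: (x=2, y=11)
  E (east): (x=2, y=11) -> (x=3, y=11)
  N (north): (x=3, y=11) -> (x=3, y=10)
  E (east): (x=3, y=10) -> (x=4, y=10)
  E (east): (x=4, y=10) -> (x=5, y=10)
  S (south): (x=5, y=10) -> (x=5, y=11)
  S (south): blocked, stay at (x=5, y=11)
  E (east): (x=5, y=11) -> (x=6, y=11)
  S (south): blocked, stay at (x=6, y=11)
  W (west): (x=6, y=11) -> (x=5, y=11)
  E (east): (x=5, y=11) -> (x=6, y=11)
  S (south): blocked, stay at (x=6, y=11)
Final: (x=6, y=11)

Answer: Final position: (x=6, y=11)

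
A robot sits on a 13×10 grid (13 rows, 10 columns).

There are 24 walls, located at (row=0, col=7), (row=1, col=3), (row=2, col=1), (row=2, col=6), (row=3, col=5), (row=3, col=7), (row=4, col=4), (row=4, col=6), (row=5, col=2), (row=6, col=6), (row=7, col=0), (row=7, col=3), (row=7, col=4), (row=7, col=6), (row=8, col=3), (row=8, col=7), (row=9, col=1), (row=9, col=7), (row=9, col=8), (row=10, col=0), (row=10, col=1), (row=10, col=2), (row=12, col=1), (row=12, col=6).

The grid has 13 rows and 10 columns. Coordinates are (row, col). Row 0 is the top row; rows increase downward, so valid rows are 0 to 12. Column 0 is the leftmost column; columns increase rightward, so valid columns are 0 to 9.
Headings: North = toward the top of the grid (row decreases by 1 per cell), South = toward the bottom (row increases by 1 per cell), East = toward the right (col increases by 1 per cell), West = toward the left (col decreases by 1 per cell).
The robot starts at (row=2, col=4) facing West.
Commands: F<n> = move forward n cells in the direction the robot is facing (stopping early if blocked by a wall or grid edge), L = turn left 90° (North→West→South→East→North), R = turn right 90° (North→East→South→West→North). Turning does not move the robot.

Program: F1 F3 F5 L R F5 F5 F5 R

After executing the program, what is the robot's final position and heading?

Answer: Final position: (row=2, col=2), facing North

Derivation:
Start: (row=2, col=4), facing West
  F1: move forward 1, now at (row=2, col=3)
  F3: move forward 1/3 (blocked), now at (row=2, col=2)
  F5: move forward 0/5 (blocked), now at (row=2, col=2)
  L: turn left, now facing South
  R: turn right, now facing West
  [×3]F5: move forward 0/5 (blocked), now at (row=2, col=2)
  R: turn right, now facing North
Final: (row=2, col=2), facing North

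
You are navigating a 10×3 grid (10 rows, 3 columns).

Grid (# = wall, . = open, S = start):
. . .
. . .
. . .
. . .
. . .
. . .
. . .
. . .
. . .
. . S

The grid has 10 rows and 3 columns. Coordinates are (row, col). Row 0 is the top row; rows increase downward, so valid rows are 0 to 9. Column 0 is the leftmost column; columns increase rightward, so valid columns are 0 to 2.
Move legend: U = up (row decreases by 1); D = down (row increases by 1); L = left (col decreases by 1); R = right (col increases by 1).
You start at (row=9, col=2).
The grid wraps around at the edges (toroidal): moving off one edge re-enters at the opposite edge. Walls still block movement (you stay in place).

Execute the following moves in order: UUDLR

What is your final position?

Start: (row=9, col=2)
  U (up): (row=9, col=2) -> (row=8, col=2)
  U (up): (row=8, col=2) -> (row=7, col=2)
  D (down): (row=7, col=2) -> (row=8, col=2)
  L (left): (row=8, col=2) -> (row=8, col=1)
  R (right): (row=8, col=1) -> (row=8, col=2)
Final: (row=8, col=2)

Answer: Final position: (row=8, col=2)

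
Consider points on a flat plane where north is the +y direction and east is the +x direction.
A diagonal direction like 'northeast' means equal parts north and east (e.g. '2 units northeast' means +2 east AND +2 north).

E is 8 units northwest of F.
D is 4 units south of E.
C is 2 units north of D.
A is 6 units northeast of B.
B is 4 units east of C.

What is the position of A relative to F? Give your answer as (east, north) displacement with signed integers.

Answer: A is at (east=2, north=12) relative to F.

Derivation:
Place F at the origin (east=0, north=0).
  E is 8 units northwest of F: delta (east=-8, north=+8); E at (east=-8, north=8).
  D is 4 units south of E: delta (east=+0, north=-4); D at (east=-8, north=4).
  C is 2 units north of D: delta (east=+0, north=+2); C at (east=-8, north=6).
  B is 4 units east of C: delta (east=+4, north=+0); B at (east=-4, north=6).
  A is 6 units northeast of B: delta (east=+6, north=+6); A at (east=2, north=12).
Therefore A relative to F: (east=2, north=12).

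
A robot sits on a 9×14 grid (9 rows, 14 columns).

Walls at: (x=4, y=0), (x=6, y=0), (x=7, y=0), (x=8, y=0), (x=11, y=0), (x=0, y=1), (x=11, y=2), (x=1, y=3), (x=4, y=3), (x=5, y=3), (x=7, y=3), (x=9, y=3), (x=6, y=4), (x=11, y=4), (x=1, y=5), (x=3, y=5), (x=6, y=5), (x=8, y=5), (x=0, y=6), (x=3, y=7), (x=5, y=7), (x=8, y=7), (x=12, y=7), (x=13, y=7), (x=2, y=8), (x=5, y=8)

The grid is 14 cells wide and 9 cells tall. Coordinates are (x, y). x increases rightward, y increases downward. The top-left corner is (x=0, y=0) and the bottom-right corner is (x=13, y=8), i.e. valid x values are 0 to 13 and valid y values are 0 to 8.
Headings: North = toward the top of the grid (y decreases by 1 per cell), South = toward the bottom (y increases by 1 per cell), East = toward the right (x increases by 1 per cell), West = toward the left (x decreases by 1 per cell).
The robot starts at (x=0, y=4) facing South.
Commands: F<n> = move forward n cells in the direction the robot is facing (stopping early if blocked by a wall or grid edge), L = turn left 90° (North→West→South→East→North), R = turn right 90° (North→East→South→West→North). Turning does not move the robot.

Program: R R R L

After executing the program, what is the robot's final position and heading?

Start: (x=0, y=4), facing South
  R: turn right, now facing West
  R: turn right, now facing North
  R: turn right, now facing East
  L: turn left, now facing North
Final: (x=0, y=4), facing North

Answer: Final position: (x=0, y=4), facing North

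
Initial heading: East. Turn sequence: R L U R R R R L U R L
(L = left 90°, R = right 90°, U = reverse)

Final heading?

Start: East
  R (right (90° clockwise)) -> South
  L (left (90° counter-clockwise)) -> East
  U (U-turn (180°)) -> West
  R (right (90° clockwise)) -> North
  R (right (90° clockwise)) -> East
  R (right (90° clockwise)) -> South
  R (right (90° clockwise)) -> West
  L (left (90° counter-clockwise)) -> South
  U (U-turn (180°)) -> North
  R (right (90° clockwise)) -> East
  L (left (90° counter-clockwise)) -> North
Final: North

Answer: Final heading: North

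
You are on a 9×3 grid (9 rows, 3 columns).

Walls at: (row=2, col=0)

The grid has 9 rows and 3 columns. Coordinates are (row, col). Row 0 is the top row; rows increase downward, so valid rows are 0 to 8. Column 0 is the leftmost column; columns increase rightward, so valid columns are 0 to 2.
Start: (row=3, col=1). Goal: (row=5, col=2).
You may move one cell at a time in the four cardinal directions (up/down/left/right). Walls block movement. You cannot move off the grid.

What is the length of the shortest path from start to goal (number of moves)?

BFS from (row=3, col=1) until reaching (row=5, col=2):
  Distance 0: (row=3, col=1)
  Distance 1: (row=2, col=1), (row=3, col=0), (row=3, col=2), (row=4, col=1)
  Distance 2: (row=1, col=1), (row=2, col=2), (row=4, col=0), (row=4, col=2), (row=5, col=1)
  Distance 3: (row=0, col=1), (row=1, col=0), (row=1, col=2), (row=5, col=0), (row=5, col=2), (row=6, col=1)  <- goal reached here
One shortest path (3 moves): (row=3, col=1) -> (row=3, col=2) -> (row=4, col=2) -> (row=5, col=2)

Answer: Shortest path length: 3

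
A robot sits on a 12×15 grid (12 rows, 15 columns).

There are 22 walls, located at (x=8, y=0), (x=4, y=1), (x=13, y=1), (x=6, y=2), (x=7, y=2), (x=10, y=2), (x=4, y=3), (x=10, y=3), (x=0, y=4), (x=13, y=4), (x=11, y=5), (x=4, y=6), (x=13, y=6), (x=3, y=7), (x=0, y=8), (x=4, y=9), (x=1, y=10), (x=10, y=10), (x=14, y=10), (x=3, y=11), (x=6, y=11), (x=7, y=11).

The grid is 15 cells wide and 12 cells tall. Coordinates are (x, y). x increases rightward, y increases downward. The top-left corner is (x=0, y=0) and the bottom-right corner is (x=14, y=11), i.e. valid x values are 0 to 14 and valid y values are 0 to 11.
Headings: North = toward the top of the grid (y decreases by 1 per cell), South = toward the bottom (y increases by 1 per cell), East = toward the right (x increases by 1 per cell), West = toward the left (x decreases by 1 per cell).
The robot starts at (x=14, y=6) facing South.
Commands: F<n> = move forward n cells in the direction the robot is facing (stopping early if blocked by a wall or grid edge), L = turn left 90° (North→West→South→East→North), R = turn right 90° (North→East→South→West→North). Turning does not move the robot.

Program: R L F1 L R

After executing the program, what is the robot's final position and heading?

Start: (x=14, y=6), facing South
  R: turn right, now facing West
  L: turn left, now facing South
  F1: move forward 1, now at (x=14, y=7)
  L: turn left, now facing East
  R: turn right, now facing South
Final: (x=14, y=7), facing South

Answer: Final position: (x=14, y=7), facing South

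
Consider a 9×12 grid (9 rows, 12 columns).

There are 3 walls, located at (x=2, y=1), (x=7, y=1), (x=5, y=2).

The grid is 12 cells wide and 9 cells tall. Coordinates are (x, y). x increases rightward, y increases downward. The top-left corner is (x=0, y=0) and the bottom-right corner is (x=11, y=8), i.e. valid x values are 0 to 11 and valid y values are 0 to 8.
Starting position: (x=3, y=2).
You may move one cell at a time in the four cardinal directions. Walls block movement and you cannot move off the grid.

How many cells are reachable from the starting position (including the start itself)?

BFS flood-fill from (x=3, y=2):
  Distance 0: (x=3, y=2)
  Distance 1: (x=3, y=1), (x=2, y=2), (x=4, y=2), (x=3, y=3)
  Distance 2: (x=3, y=0), (x=4, y=1), (x=1, y=2), (x=2, y=3), (x=4, y=3), (x=3, y=4)
  Distance 3: (x=2, y=0), (x=4, y=0), (x=1, y=1), (x=5, y=1), (x=0, y=2), (x=1, y=3), (x=5, y=3), (x=2, y=4), (x=4, y=4), (x=3, y=5)
  Distance 4: (x=1, y=0), (x=5, y=0), (x=0, y=1), (x=6, y=1), (x=0, y=3), (x=6, y=3), (x=1, y=4), (x=5, y=4), (x=2, y=5), (x=4, y=5), (x=3, y=6)
  Distance 5: (x=0, y=0), (x=6, y=0), (x=6, y=2), (x=7, y=3), (x=0, y=4), (x=6, y=4), (x=1, y=5), (x=5, y=5), (x=2, y=6), (x=4, y=6), (x=3, y=7)
  Distance 6: (x=7, y=0), (x=7, y=2), (x=8, y=3), (x=7, y=4), (x=0, y=5), (x=6, y=5), (x=1, y=6), (x=5, y=6), (x=2, y=7), (x=4, y=7), (x=3, y=8)
  Distance 7: (x=8, y=0), (x=8, y=2), (x=9, y=3), (x=8, y=4), (x=7, y=5), (x=0, y=6), (x=6, y=6), (x=1, y=7), (x=5, y=7), (x=2, y=8), (x=4, y=8)
  Distance 8: (x=9, y=0), (x=8, y=1), (x=9, y=2), (x=10, y=3), (x=9, y=4), (x=8, y=5), (x=7, y=6), (x=0, y=7), (x=6, y=7), (x=1, y=8), (x=5, y=8)
  Distance 9: (x=10, y=0), (x=9, y=1), (x=10, y=2), (x=11, y=3), (x=10, y=4), (x=9, y=5), (x=8, y=6), (x=7, y=7), (x=0, y=8), (x=6, y=8)
  Distance 10: (x=11, y=0), (x=10, y=1), (x=11, y=2), (x=11, y=4), (x=10, y=5), (x=9, y=6), (x=8, y=7), (x=7, y=8)
  Distance 11: (x=11, y=1), (x=11, y=5), (x=10, y=6), (x=9, y=7), (x=8, y=8)
  Distance 12: (x=11, y=6), (x=10, y=7), (x=9, y=8)
  Distance 13: (x=11, y=7), (x=10, y=8)
  Distance 14: (x=11, y=8)
Total reachable: 105 (grid has 105 open cells total)

Answer: Reachable cells: 105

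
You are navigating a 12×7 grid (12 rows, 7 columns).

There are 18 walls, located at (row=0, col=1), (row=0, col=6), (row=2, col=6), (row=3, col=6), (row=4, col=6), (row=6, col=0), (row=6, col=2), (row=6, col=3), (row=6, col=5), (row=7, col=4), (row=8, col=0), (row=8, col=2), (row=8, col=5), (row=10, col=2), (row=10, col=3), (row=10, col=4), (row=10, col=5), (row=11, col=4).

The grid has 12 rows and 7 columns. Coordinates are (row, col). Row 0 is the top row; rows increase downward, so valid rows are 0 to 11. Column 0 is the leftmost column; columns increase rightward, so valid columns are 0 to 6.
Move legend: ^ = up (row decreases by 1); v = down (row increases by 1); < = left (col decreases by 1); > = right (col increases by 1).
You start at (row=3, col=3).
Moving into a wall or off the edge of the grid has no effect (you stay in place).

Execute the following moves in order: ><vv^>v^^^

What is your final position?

Answer: Final position: (row=2, col=4)

Derivation:
Start: (row=3, col=3)
  > (right): (row=3, col=3) -> (row=3, col=4)
  < (left): (row=3, col=4) -> (row=3, col=3)
  v (down): (row=3, col=3) -> (row=4, col=3)
  v (down): (row=4, col=3) -> (row=5, col=3)
  ^ (up): (row=5, col=3) -> (row=4, col=3)
  > (right): (row=4, col=3) -> (row=4, col=4)
  v (down): (row=4, col=4) -> (row=5, col=4)
  ^ (up): (row=5, col=4) -> (row=4, col=4)
  ^ (up): (row=4, col=4) -> (row=3, col=4)
  ^ (up): (row=3, col=4) -> (row=2, col=4)
Final: (row=2, col=4)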